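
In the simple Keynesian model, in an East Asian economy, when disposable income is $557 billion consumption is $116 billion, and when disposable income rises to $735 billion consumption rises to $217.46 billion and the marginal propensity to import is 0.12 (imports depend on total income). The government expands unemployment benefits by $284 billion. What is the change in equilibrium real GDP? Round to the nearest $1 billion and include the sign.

+$294 billion

MPC = ΔC/ΔYd = (217.46 − 116)/(735 − 557) = 101.46/178 = 0.57.
The transfer change shifts disposable income by +$284 billion, so first-round consumption changes by c·ΔTR = 0.57 × (+$284 billion) = +$161.88 billion.
Expenditure multiplier = 1/(1 − c + m) = 1/(1 − 0.57 + 0.12) = 1/0.55 ≈ 1.818.
The transfer multiplier is c × k ≈ 1.036, so ΔY = k × (c·ΔTR) = (+$161.88 billion) / 0.55 ≈ +$294 billion.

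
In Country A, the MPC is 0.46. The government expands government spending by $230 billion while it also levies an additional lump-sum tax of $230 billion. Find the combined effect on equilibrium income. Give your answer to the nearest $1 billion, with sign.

+$230 billion

Expenditure multiplier = 1/(1 − MPC) = 1/(1 − 0.46) = 1/0.54 ≈ 1.852.
ΔG contributes k·ΔG = (+$230 billion) / 0.54 ≈ +$425.9 billion.
ΔT of +$230 billion changes first-round spending by −c·ΔT = −$105.8 billion, contributing k·(−c·ΔT) = (−$105.8 billion) / 0.54 ≈ −$195.9 billion.
With ΔG = ΔT and no other leakages, the balanced-budget multiplier is 1, so ΔY = ΔG = +$230 billion.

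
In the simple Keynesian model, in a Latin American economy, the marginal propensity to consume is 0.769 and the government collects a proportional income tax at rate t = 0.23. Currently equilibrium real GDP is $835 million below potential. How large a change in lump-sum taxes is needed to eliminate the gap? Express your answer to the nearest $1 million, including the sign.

Spending multiplier = 1/(1 − c(1−t)) = 1/(1 − 0.769×0.77) = 1/0.40787 ≈ 2.452.
Tax multiplier = −c·k = −0.769/0.40787 ≈ −1.885. Need ΔY = +$835 million, so ΔT = ΔY/(−c·k) = −(+$835 million) × 0.40787 / 0.769 ≈ −$443 million.
The government should cut lump-sum taxes by $443 million.

−$443 million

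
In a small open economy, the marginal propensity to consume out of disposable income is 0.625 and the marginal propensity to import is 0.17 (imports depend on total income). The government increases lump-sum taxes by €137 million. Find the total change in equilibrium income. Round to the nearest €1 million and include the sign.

A lump-sum tax change of +€137 million shifts disposable income by −€137 million; first-round consumption changes by −c × ΔT = −0.625 × (+€137 million) = −€85.625 million.
Expenditure multiplier = 1/(1 − c + m) = 1/(1 − 0.625 + 0.17) = 1/0.545 ≈ 1.835.
The tax multiplier is −c × k ≈ −1.147, so ΔY = k × (−c·ΔT) = (−€85.625 million) / 0.545 ≈ −€157 million.

−€157 million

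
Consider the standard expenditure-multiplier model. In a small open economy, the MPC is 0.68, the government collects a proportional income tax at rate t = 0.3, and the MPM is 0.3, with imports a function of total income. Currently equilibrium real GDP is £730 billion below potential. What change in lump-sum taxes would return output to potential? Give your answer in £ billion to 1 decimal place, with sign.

−£884.6 billion

Spending multiplier = 1/(1 − c(1−t) + m) = 1/(1 − 0.68×0.7 + 0.3) = 1/0.824 ≈ 1.214.
Tax multiplier = −c·k = −0.68/0.824 ≈ −0.825. Need ΔY = +£730 billion, so ΔT = ΔY/(−c·k) = −(+£730 billion) × 0.824 / 0.68 ≈ −£884.6 billion.
The government should cut lump-sum taxes by £884.6 billion.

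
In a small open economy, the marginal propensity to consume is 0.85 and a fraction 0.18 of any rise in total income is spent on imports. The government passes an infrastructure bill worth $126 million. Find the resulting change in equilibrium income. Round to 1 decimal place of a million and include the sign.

+$381.8 million

Government-spending multiplier = 1/(1 − c + m) = 1/(1 − 0.85 + 0.18) = 1/0.33 ≈ 3.03.
ΔY = k × ΔG = (+$126 million) / 0.33 ≈ +$381.8 million.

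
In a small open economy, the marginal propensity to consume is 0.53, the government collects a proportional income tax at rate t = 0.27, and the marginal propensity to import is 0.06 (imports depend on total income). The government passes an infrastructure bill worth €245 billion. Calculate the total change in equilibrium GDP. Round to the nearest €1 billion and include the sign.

+€364 billion

Spending multiplier = 1/(1 − c(1−t) + m) = 1/(1 − 0.53×0.73 + 0.06) = 1/0.6731 ≈ 1.486.
ΔY = k × ΔG = (+€245 billion) / 0.6731 ≈ +€364 billion.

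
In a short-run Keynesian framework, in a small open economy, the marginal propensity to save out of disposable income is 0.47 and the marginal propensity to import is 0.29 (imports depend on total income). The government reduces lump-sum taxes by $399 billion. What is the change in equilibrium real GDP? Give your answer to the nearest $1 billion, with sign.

MPC = 1 − MPS = 1 − 0.47 = 0.53.
A lump-sum tax change of −$399 billion shifts disposable income by +$399 billion; first-round consumption changes by −c × ΔT = −0.53 × (−$399 billion) = +$211.47 billion.
Expenditure multiplier = 1/(1 − c + m) = 1/(1 − 0.53 + 0.29) = 1/0.76 ≈ 1.316.
The tax multiplier is −c × k ≈ −0.697, so ΔY = k × (−c·ΔT) = (+$211.47 billion) / 0.76 ≈ +$278 billion.

+$278 billion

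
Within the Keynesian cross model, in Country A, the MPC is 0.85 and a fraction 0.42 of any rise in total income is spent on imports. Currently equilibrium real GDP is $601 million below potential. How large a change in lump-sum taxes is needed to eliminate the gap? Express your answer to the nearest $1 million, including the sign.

Spending multiplier = 1/(1 − c + m) = 1/(1 − 0.85 + 0.42) = 1/0.57 ≈ 1.754.
Tax multiplier = −c·k = −0.85/0.57 ≈ −1.491. Need ΔY = +$601 million, so ΔT = ΔY/(−c·k) = −(+$601 million) × 0.57 / 0.85 ≈ −$403 million.
The government should cut lump-sum taxes by $403 million.

−$403 million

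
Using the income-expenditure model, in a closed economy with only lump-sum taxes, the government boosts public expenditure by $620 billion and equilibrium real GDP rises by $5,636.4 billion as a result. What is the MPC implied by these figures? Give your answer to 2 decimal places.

0.89

Implied spending multiplier k = ΔY/ΔG = 5,636.4/620 ≈ 9.091.
Since k = 1/(1 − MPC), MPC = 1 − 1/k = 1 − ΔG/ΔY = 1 − 620/5,636.4 ≈ 0.89.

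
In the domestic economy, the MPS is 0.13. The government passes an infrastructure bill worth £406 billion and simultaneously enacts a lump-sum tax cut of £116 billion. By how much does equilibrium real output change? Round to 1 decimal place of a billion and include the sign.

MPC = 1 − MPS = 1 − 0.13 = 0.87.
Expenditure multiplier = 1/(1 − MPC) = 1/(1 − 0.87) = 1/0.13 ≈ 7.692.
ΔG contributes k·ΔG = (+£406 billion) / 0.13 ≈ +£3,123.1 billion.
ΔT of −£116 billion changes first-round spending by −c·ΔT = +£100.92 billion, contributing k·(−c·ΔT) = (+£100.92 billion) / 0.13 ≈ +£776.3 billion.
Net ΔY = k(ΔG − c·ΔT) = (+£506.92 billion) / 0.13 ≈ +£3,899.4 billion.

+£3,899.4 billion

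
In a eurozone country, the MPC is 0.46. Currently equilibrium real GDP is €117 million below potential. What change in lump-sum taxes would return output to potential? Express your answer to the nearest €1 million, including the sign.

−€137 million

Spending multiplier = 1/(1 − MPC) = 1/(1 − 0.46) = 1/0.54 ≈ 1.852.
Tax multiplier = −c·k = −0.46/0.54 ≈ −0.852. Need ΔY = +€117 million, so ΔT = ΔY/(−c·k) = −(+€117 million) × 0.54 / 0.46 ≈ −€137 million.
The government should cut lump-sum taxes by €137 million.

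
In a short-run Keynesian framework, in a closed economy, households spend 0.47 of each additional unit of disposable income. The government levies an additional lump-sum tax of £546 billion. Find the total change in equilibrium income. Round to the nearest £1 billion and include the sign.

A lump-sum tax change of +£546 billion shifts disposable income by −£546 billion; first-round consumption changes by −c × ΔT = −0.47 × (+£546 billion) = −£256.62 billion.
Expenditure multiplier = 1/(1 − MPC) = 1/(1 − 0.47) = 1/0.53 ≈ 1.887.
The tax multiplier is −c × k ≈ −0.887, so ΔY = k × (−c·ΔT) = (−£256.62 billion) / 0.53 ≈ −£484 billion.

−£484 billion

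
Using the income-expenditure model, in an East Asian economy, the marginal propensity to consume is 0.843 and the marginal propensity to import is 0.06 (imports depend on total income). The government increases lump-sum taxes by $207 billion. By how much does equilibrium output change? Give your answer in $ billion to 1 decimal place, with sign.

A lump-sum tax change of +$207 billion shifts disposable income by −$207 billion; first-round consumption changes by −c × ΔT = −0.843 × (+$207 billion) = −$174.501 billion.
Expenditure multiplier = 1/(1 − c + m) = 1/(1 − 0.843 + 0.06) = 1/0.217 ≈ 4.608.
The tax multiplier is −c × k ≈ −3.885, so ΔY = k × (−c·ΔT) = (−$174.501 billion) / 0.217 ≈ −$804.2 billion.

−$804.2 billion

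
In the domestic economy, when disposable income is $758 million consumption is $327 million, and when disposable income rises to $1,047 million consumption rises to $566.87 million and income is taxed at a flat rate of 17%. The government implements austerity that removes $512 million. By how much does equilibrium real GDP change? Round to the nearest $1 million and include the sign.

−$1,646 million

MPC = ΔC/ΔYd = (566.87 − 327)/(1,047 − 758) = 239.87/289 = 0.83.
Expenditure multiplier = 1/(1 − c(1−t)) = 1/(1 − 0.83×0.83) = 1/0.3111 ≈ 3.214.
ΔY = k × ΔG = (−$512 million) / 0.3111 ≈ −$1,646 million.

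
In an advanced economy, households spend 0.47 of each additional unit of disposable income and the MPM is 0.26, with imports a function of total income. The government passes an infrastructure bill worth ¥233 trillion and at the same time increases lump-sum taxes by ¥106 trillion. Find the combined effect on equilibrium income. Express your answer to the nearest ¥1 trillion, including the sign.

+¥232 trillion

Expenditure multiplier = 1/(1 − c + m) = 1/(1 − 0.47 + 0.26) = 1/0.79 ≈ 1.266.
ΔG contributes k·ΔG = (+¥233 trillion) / 0.79 ≈ +¥294.9 trillion.
ΔT of +¥106 trillion changes first-round spending by −c·ΔT = −¥49.82 trillion, contributing k·(−c·ΔT) = (−¥49.82 trillion) / 0.79 ≈ −¥63.1 trillion.
Net ΔY = k(ΔG − c·ΔT) = (+¥183.18 trillion) / 0.79 ≈ +¥232 trillion.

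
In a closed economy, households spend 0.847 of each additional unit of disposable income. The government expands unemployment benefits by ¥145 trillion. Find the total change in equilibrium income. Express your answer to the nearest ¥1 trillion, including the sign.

The transfer change shifts disposable income by +¥145 trillion, so first-round consumption changes by c·ΔTR = 0.847 × (+¥145 trillion) = +¥122.815 trillion.
Expenditure multiplier = 1/(1 − MPC) = 1/(1 − 0.847) = 1/0.153 ≈ 6.536.
The transfer multiplier is c × k ≈ 5.536, so ΔY = k × (c·ΔTR) = (+¥122.815 trillion) / 0.153 ≈ +¥803 trillion.

+¥803 trillion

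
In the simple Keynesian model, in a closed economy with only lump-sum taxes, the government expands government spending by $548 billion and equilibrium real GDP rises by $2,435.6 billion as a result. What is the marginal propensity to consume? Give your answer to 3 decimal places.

0.775

Implied spending multiplier k = ΔY/ΔG = 2,435.6/548 ≈ 4.4445.
Since k = 1/(1 − MPC), MPC = 1 − 1/k = 1 − ΔG/ΔY = 1 − 548/2,435.6 ≈ 0.775.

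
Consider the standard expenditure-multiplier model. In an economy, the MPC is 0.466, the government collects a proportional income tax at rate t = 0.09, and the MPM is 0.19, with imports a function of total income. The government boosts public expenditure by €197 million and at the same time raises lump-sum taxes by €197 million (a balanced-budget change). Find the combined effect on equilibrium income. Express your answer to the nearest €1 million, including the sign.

+€137 million

Expenditure multiplier = 1/(1 − c(1−t) + m) = 1/(1 − 0.466×0.91 + 0.19) = 1/0.76594 ≈ 1.306.
ΔG contributes k·ΔG = (+€197 million) / 0.76594 ≈ +€257.2 million.
ΔT of +€197 million changes first-round spending by −c·ΔT = −€91.802 million, contributing k·(−c·ΔT) = (−€91.802 million) / 0.76594 ≈ −€119.9 million.
Net ΔY = k(ΔG − c·ΔT) = (+€105.198 million) / 0.76594 ≈ +€137 million.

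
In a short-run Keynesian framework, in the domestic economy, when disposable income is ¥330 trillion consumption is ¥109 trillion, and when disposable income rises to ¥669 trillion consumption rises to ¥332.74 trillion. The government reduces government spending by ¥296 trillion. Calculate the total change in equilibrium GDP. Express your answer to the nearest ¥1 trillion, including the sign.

MPC = ΔC/ΔYd = (332.74 − 109)/(669 − 330) = 223.74/339 = 0.66.
Expenditure multiplier = 1/(1 − MPC) = 1/(1 − 0.66) = 1/0.34 ≈ 2.941.
ΔY = k × ΔG = (−¥296 trillion) / 0.34 ≈ −¥871 trillion.

−¥871 trillion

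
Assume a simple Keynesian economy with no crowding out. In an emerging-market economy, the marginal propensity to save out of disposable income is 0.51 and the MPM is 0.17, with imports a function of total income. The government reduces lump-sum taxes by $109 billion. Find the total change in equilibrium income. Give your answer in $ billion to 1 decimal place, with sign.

+$78.5 billion

MPC = 1 − MPS = 1 − 0.51 = 0.49.
A lump-sum tax change of −$109 billion shifts disposable income by +$109 billion; first-round consumption changes by −c × ΔT = −0.49 × (−$109 billion) = +$53.41 billion.
Expenditure multiplier = 1/(1 − c + m) = 1/(1 − 0.49 + 0.17) = 1/0.68 ≈ 1.471.
The tax multiplier is −c × k ≈ −0.721, so ΔY = k × (−c·ΔT) = (+$53.41 billion) / 0.68 ≈ +$78.5 billion.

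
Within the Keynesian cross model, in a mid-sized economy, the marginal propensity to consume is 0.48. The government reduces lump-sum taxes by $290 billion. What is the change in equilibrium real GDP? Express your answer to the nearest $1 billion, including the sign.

A lump-sum tax change of −$290 billion shifts disposable income by +$290 billion; first-round consumption changes by −c × ΔT = −0.48 × (−$290 billion) = +$139.2 billion.
Expenditure multiplier = 1/(1 − MPC) = 1/(1 − 0.48) = 1/0.52 ≈ 1.923.
The tax multiplier is −c × k ≈ −0.923, so ΔY = k × (−c·ΔT) = (+$139.2 billion) / 0.52 ≈ +$268 billion.

+$268 billion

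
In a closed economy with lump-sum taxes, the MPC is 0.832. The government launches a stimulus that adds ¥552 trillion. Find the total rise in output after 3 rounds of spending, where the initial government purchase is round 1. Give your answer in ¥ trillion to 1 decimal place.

Round 1 adds ΔG = ¥552 trillion; each later round is MPC = 0.832 times the previous.
After 3 rounds: 552 + 459.264 + 382.107648 = ΔG·(1 − c^3)/(1 − c) = 552 × (1 − 0.575930368)/0.168 ≈ ¥1,393.4 trillion.

¥1,393.4 trillion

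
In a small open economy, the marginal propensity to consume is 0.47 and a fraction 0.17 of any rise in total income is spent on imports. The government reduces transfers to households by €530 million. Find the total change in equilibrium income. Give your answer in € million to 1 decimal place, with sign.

The transfer change shifts disposable income by −€530 million, so first-round consumption changes by c·ΔTR = 0.47 × (−€530 million) = −€249.1 million.
Expenditure multiplier = 1/(1 − c + m) = 1/(1 − 0.47 + 0.17) = 1/0.7 ≈ 1.429.
The transfer multiplier is c × k ≈ 0.671, so ΔY = k × (c·ΔTR) = (−€249.1 million) / 0.7 ≈ −€355.9 million.

−€355.9 million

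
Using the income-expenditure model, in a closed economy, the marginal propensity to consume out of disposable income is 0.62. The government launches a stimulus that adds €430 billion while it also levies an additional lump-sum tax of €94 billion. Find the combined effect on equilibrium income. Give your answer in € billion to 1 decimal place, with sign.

+€978.2 billion

Expenditure multiplier = 1/(1 − MPC) = 1/(1 − 0.62) = 1/0.38 ≈ 2.632.
ΔG contributes k·ΔG = (+€430 billion) / 0.38 ≈ +€1,131.6 billion.
ΔT of +€94 billion changes first-round spending by −c·ΔT = −€58.28 billion, contributing k·(−c·ΔT) = (−€58.28 billion) / 0.38 ≈ −€153.4 billion.
Net ΔY = k(ΔG − c·ΔT) = (+€371.72 billion) / 0.38 ≈ +€978.2 billion.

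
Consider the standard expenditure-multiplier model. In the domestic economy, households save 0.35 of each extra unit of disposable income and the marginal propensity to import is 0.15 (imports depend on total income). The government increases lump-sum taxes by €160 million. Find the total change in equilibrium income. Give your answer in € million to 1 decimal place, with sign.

MPC = 1 − MPS = 1 − 0.35 = 0.65.
A lump-sum tax change of +€160 million shifts disposable income by −€160 million; first-round consumption changes by −c × ΔT = −0.65 × (+€160 million) = −€104 million.
Expenditure multiplier = 1/(1 − c + m) = 1/(1 − 0.65 + 0.15) = 1/0.5 = 2.
The tax multiplier is −c × k = −1.3, so ΔY = k × (−c·ΔT) = (−€104 million) / 0.5 = −€208 million.

−€208.0 million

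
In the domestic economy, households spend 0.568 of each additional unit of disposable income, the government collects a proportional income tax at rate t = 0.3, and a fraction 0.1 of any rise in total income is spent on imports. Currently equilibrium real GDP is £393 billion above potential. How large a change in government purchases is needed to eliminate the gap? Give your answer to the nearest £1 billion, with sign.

Spending multiplier = 1/(1 − c(1−t) + m) = 1/(1 − 0.568×0.7 + 0.1) = 1/0.7024 ≈ 1.424.
Need ΔY = −£393 billion, so ΔG = ΔY/k = (−£393 billion) × 0.7024 ≈ −£276 billion.
The government should cut government purchases by £276 billion.

−£276 billion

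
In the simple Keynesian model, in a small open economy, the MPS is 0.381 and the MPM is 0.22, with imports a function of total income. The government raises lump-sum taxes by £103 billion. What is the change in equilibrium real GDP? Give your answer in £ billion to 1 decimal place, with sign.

MPC = 1 − MPS = 1 − 0.381 = 0.619.
A lump-sum tax change of +£103 billion shifts disposable income by −£103 billion; first-round consumption changes by −c × ΔT = −0.619 × (+£103 billion) = −£63.757 billion.
Expenditure multiplier = 1/(1 − c + m) = 1/(1 − 0.619 + 0.22) = 1/0.601 ≈ 1.664.
The tax multiplier is −c × k ≈ −1.03, so ΔY = k × (−c·ΔT) = (−£63.757 billion) / 0.601 ≈ −£106.1 billion.

−£106.1 billion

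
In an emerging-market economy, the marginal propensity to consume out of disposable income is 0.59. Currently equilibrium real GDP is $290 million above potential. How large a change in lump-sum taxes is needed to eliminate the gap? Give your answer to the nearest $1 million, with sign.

+$202 million

Spending multiplier = 1/(1 − MPC) = 1/(1 − 0.59) = 1/0.41 ≈ 2.439.
Tax multiplier = −c·k = −0.59/0.41 ≈ −1.439. Need ΔY = −$290 million, so ΔT = ΔY/(−c·k) = −(−$290 million) × 0.41 / 0.59 ≈ +$202 million.
The government should raise lump-sum taxes by $202 million.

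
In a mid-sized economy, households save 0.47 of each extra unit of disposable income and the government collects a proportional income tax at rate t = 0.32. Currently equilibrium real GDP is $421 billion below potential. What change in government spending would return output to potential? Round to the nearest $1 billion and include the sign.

+$269 billion

MPC = 1 − MPS = 1 − 0.47 = 0.53.
Spending multiplier = 1/(1 − c(1−t)) = 1/(1 − 0.53×0.68) = 1/0.6396 ≈ 1.563.
Need ΔY = +$421 billion, so ΔG = ΔY/k = (+$421 billion) × 0.6396 ≈ +$269 billion.
The government should increase government spending by $269 billion.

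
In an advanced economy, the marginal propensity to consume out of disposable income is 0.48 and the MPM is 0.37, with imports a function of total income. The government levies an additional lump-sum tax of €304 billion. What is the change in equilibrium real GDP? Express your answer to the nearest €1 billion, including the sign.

A lump-sum tax change of +€304 billion shifts disposable income by −€304 billion; first-round consumption changes by −c × ΔT = −0.48 × (+€304 billion) = −€145.92 billion.
Expenditure multiplier = 1/(1 − c + m) = 1/(1 − 0.48 + 0.37) = 1/0.89 ≈ 1.124.
The tax multiplier is −c × k ≈ −0.539, so ΔY = k × (−c·ΔT) = (−€145.92 billion) / 0.89 ≈ −€164 billion.

−€164 billion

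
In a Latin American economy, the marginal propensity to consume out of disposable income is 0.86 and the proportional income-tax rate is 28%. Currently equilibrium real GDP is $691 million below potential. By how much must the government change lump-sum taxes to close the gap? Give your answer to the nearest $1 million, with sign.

Spending multiplier = 1/(1 − c(1−t)) = 1/(1 − 0.86×0.72) = 1/0.3808 ≈ 2.626.
Tax multiplier = −c·k = −0.86/0.3808 ≈ −2.258. Need ΔY = +$691 million, so ΔT = ΔY/(−c·k) = −(+$691 million) × 0.3808 / 0.86 ≈ −$306 million.
The government should cut lump-sum taxes by $306 million.

−$306 million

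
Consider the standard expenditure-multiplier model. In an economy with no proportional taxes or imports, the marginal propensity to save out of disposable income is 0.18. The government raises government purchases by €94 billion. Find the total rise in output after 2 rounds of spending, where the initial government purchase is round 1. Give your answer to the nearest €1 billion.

MPC = 1 − MPS = 1 − 0.18 = 0.82.
Round 1 adds ΔG = €94 billion; each later round is MPC = 0.82 times the previous.
After 2 rounds: 94 + 77.08 = ΔG·(1 − c^2)/(1 − c) = 94 × (1 − 0.6724)/0.18 ≈ €171 billion.

€171 billion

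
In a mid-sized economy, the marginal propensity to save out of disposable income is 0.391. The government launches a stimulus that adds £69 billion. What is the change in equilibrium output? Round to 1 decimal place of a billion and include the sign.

+£176.5 billion

MPC = 1 − MPS = 1 − 0.391 = 0.609.
Spending multiplier = 1/(1 − MPC) = 1/(1 − 0.609) = 1/0.391 ≈ 2.558.
ΔY = k × ΔG = (+£69 billion) / 0.391 ≈ +£176.5 billion.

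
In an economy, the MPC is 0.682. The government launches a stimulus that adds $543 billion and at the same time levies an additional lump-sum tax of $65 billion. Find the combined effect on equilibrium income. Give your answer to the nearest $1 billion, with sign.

Expenditure multiplier = 1/(1 − MPC) = 1/(1 − 0.682) = 1/0.318 ≈ 3.145.
ΔG contributes k·ΔG = (+$543 billion) / 0.318 ≈ +$1,707.5 billion.
ΔT of +$65 billion changes first-round spending by −c·ΔT = −$44.33 billion, contributing k·(−c·ΔT) = (−$44.33 billion) / 0.318 ≈ −$139.4 billion.
Net ΔY = k(ΔG − c·ΔT) = (+$498.67 billion) / 0.318 ≈ +$1,568 billion.

+$1,568 billion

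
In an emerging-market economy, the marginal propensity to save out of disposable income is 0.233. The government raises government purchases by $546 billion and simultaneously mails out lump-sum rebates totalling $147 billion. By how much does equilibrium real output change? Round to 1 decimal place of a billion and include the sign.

+$2,827.2 billion

MPC = 1 − MPS = 1 − 0.233 = 0.767.
Expenditure multiplier = 1/(1 − MPC) = 1/(1 − 0.767) = 1/0.233 ≈ 4.292.
ΔG contributes k·ΔG = (+$546 billion) / 0.233 ≈ +$2,343.3 billion.
ΔT of −$147 billion changes first-round spending by −c·ΔT = +$112.749 billion, contributing k·(−c·ΔT) = (+$112.749 billion) / 0.233 ≈ +$483.9 billion.
Net ΔY = k(ΔG − c·ΔT) = (+$658.749 billion) / 0.233 ≈ +$2,827.2 billion.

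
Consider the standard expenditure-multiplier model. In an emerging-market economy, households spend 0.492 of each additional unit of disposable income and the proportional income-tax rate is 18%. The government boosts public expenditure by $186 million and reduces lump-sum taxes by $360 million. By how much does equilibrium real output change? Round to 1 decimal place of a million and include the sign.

+$608.7 million

Expenditure multiplier = 1/(1 − c(1−t)) = 1/(1 − 0.492×0.82) = 1/0.59656 ≈ 1.676.
ΔG contributes k·ΔG = (+$186 million) / 0.59656 ≈ +$311.8 million.
ΔT of −$360 million changes first-round spending by −c·ΔT = +$177.12 million, contributing k·(−c·ΔT) = (+$177.12 million) / 0.59656 ≈ +$296.9 million.
Net ΔY = k(ΔG − c·ΔT) = (+$363.12 million) / 0.59656 ≈ +$608.7 million.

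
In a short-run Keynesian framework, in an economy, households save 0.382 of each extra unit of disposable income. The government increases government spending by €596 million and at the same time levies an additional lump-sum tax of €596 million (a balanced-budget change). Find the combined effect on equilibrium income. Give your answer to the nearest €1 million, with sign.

+€596 million

MPC = 1 − MPS = 1 − 0.382 = 0.618.
Expenditure multiplier = 1/(1 − MPC) = 1/(1 − 0.618) = 1/0.382 ≈ 2.618.
ΔG contributes k·ΔG = (+€596 million) / 0.382 ≈ +€1,560.2 million.
ΔT of +€596 million changes first-round spending by −c·ΔT = −€368.328 million, contributing k·(−c·ΔT) = (−€368.328 million) / 0.382 ≈ −€964.2 million.
With ΔG = ΔT and no other leakages, the balanced-budget multiplier is 1, so ΔY = ΔG = +€596 million.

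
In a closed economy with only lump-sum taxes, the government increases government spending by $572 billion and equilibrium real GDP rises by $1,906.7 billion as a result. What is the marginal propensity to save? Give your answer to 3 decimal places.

Implied spending multiplier k = ΔY/ΔG = 1,906.7/572 ≈ 3.3334.
Since k = 1/(1 − MPC), MPC = 1 − 1/k = 1 − ΔG/ΔY = 1 − 572/1,906.7 ≈ 0.700.
MPS = 1 − MPC = 0.300.

0.300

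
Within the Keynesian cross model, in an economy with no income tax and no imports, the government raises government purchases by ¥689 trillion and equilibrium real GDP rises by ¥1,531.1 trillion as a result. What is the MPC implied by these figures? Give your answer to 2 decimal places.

Implied spending multiplier k = ΔY/ΔG = 1,531.1/689 ≈ 2.2222.
Since k = 1/(1 − MPC), MPC = 1 − 1/k = 1 − ΔG/ΔY = 1 − 689/1,531.1 ≈ 0.55.

0.55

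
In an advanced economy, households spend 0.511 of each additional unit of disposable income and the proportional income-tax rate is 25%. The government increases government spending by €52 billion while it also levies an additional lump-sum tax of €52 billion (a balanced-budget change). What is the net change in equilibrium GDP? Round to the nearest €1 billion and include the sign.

Expenditure multiplier = 1/(1 − c(1−t)) = 1/(1 − 0.511×0.75) = 1/0.61675 ≈ 1.621.
ΔG contributes k·ΔG = (+€52 billion) / 0.61675 ≈ +€84.3 billion.
ΔT of +€52 billion changes first-round spending by −c·ΔT = −€26.572 billion, contributing k·(−c·ΔT) = (−€26.572 billion) / 0.61675 ≈ −€43.1 billion.
Net ΔY = k(ΔG − c·ΔT) = (+€25.428 billion) / 0.61675 ≈ +€41 billion.

+€41 billion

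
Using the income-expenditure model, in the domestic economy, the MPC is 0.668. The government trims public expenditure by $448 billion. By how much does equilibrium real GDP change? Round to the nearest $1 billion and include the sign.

−$1,349 billion

Expenditure multiplier = 1/(1 − MPC) = 1/(1 − 0.668) = 1/0.332 ≈ 3.012.
ΔY = k × ΔG = (−$448 billion) / 0.332 ≈ −$1,349 billion.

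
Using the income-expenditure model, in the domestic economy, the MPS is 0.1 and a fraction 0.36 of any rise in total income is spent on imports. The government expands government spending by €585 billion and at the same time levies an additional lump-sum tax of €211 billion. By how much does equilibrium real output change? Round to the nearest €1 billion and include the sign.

MPC = 1 − MPS = 1 − 0.1 = 0.9.
Expenditure multiplier = 1/(1 − c + m) = 1/(1 − 0.9 + 0.36) = 1/0.46 ≈ 2.174.
ΔG contributes k·ΔG = (+€585 billion) / 0.46 ≈ +€1,271.7 billion.
ΔT of +€211 billion changes first-round spending by −c·ΔT = −€189.9 billion, contributing k·(−c·ΔT) = (−€189.9 billion) / 0.46 ≈ −€412.8 billion.
Net ΔY = k(ΔG − c·ΔT) = (+€395.1 billion) / 0.46 ≈ +€859 billion.

+€859 billion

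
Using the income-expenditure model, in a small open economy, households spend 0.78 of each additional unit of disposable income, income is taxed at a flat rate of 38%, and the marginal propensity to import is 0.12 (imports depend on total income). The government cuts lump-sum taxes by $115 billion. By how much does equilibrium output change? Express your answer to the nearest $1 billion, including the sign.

A lump-sum tax change of −$115 billion shifts disposable income by +$115 billion; first-round consumption changes by −c × ΔT = −0.78 × (−$115 billion) = +$89.7 billion.
Expenditure multiplier = 1/(1 − c(1−t) + m) = 1/(1 − 0.78×0.62 + 0.12) = 1/0.6364 ≈ 1.571.
The tax multiplier is −c × k ≈ −1.226, so ΔY = k × (−c·ΔT) = (+$89.7 billion) / 0.6364 ≈ +$141 billion.

+$141 billion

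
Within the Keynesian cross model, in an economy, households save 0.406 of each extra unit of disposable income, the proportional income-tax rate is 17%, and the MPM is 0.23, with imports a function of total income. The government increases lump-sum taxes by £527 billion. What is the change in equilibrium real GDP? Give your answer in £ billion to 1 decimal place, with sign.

−£424.8 billion

MPC = 1 − MPS = 1 − 0.406 = 0.594.
A lump-sum tax change of +£527 billion shifts disposable income by −£527 billion; first-round consumption changes by −c × ΔT = −0.594 × (+£527 billion) = −£313.038 billion.
Expenditure multiplier = 1/(1 − c(1−t) + m) = 1/(1 − 0.594×0.83 + 0.23) = 1/0.73698 ≈ 1.357.
The tax multiplier is −c × k ≈ −0.806, so ΔY = k × (−c·ΔT) = (−£313.038 billion) / 0.73698 ≈ −£424.8 billion.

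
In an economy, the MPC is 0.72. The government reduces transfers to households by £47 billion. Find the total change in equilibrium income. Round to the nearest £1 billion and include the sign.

−£121 billion

The transfer change shifts disposable income by −£47 billion, so first-round consumption changes by c·ΔTR = 0.72 × (−£47 billion) = −£33.84 billion.
Expenditure multiplier = 1/(1 − MPC) = 1/(1 − 0.72) = 1/0.28 ≈ 3.571.
The transfer multiplier is c × k ≈ 2.571, so ΔY = k × (c·ΔTR) = (−£33.84 billion) / 0.28 ≈ −£121 billion.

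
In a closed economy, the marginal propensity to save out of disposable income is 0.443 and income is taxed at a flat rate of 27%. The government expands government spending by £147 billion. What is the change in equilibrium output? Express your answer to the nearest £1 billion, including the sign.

+£248 billion

MPC = 1 − MPS = 1 − 0.443 = 0.557.
Spending multiplier = 1/(1 − c(1−t)) = 1/(1 − 0.557×0.73) = 1/0.59339 ≈ 1.685.
ΔY = k × ΔG = (+£147 billion) / 0.59339 ≈ +£248 billion.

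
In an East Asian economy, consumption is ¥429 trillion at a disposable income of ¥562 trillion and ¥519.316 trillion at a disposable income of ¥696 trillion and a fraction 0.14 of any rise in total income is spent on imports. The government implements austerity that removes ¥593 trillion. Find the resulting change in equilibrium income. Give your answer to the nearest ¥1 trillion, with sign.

MPC = ΔC/ΔYd = (519.316 − 429)/(696 − 562) = 90.316/134 = 0.674.
Expenditure multiplier = 1/(1 − c + m) = 1/(1 − 0.674 + 0.14) = 1/0.466 ≈ 2.146.
ΔY = k × ΔG = (−¥593 trillion) / 0.466 ≈ −¥1,273 trillion.

−¥1,273 trillion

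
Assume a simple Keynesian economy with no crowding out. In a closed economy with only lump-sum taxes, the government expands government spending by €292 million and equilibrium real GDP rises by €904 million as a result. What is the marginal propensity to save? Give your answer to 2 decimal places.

0.32

Implied spending multiplier k = ΔY/ΔG = 904/292 ≈ 3.0959.
Since k = 1/(1 − MPC), MPC = 1 − 1/k = 1 − ΔG/ΔY = 1 − 292/904 ≈ 0.68.
MPS = 1 − MPC = 0.32.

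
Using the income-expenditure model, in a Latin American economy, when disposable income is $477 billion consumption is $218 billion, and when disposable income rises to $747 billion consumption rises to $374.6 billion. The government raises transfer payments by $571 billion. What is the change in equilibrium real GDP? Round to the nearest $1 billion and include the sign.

MPC = ΔC/ΔYd = (374.6 − 218)/(747 − 477) = 156.6/270 = 0.58.
The transfer change shifts disposable income by +$571 billion, so first-round consumption changes by c·ΔTR = 0.58 × (+$571 billion) = +$331.18 billion.
Expenditure multiplier = 1/(1 − MPC) = 1/(1 − 0.58) = 1/0.42 ≈ 2.381.
The transfer multiplier is c × k ≈ 1.381, so ΔY = k × (c·ΔTR) = (+$331.18 billion) / 0.42 ≈ +$789 billion.

+$789 billion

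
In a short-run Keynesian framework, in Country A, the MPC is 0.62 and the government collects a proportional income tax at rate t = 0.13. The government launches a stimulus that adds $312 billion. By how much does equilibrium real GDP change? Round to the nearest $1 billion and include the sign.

Government-spending multiplier = 1/(1 − c(1−t)) = 1/(1 − 0.62×0.87) = 1/0.4606 ≈ 2.171.
ΔY = k × ΔG = (+$312 billion) / 0.4606 ≈ +$677 billion.

+$677 billion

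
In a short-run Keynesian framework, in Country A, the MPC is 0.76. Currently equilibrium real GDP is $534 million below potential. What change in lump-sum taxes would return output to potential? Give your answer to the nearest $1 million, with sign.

−$169 million

Spending multiplier = 1/(1 − MPC) = 1/(1 − 0.76) = 1/0.24 ≈ 4.167.
Tax multiplier = −c·k = −0.76/0.24 ≈ −3.167. Need ΔY = +$534 million, so ΔT = ΔY/(−c·k) = −(+$534 million) × 0.24 / 0.76 ≈ −$169 million.
The government should cut lump-sum taxes by $169 million.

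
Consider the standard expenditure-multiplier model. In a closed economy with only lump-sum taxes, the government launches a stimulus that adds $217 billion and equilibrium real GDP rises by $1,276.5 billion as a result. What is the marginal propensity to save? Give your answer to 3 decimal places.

Implied spending multiplier k = ΔY/ΔG = 1,276.5/217 ≈ 5.8825.
Since k = 1/(1 − MPC), MPC = 1 − 1/k = 1 − ΔG/ΔY = 1 − 217/1,276.5 ≈ 0.830.
MPS = 1 − MPC = 0.170.

0.170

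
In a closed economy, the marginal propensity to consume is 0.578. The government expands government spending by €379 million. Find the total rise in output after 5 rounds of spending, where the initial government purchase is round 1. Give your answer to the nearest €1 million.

€840 million

Round 1 adds ΔG = €379 million; each later round is MPC = 0.578 times the previous.
After 5 rounds: 379 + 219.062 + 126.617836 + 73.185109208 + 42.300993122224 = ΔG·(1 − c^5)/(1 − c) = 379 × (1 − 0.064511804814368)/0.422 ≈ €840 million.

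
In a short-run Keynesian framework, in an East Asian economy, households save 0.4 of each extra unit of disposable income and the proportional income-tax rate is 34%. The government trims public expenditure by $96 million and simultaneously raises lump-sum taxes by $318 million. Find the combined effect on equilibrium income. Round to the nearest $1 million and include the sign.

MPC = 1 − MPS = 1 − 0.4 = 0.6.
Expenditure multiplier = 1/(1 − c(1−t)) = 1/(1 − 0.6×0.66) = 1/0.604 ≈ 1.656.
ΔG contributes k·ΔG = (−$96 million) / 0.604 ≈ −$158.9 million.
ΔT of +$318 million changes first-round spending by −c·ΔT = −$190.8 million, contributing k·(−c·ΔT) = (−$190.8 million) / 0.604 ≈ −$315.9 million.
Net ΔY = k(ΔG − c·ΔT) = (−$286.8 million) / 0.604 ≈ −$475 million.

−$475 million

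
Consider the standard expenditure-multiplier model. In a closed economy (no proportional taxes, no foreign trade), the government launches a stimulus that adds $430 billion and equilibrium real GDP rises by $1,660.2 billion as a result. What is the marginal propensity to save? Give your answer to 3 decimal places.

0.259

Implied spending multiplier k = ΔY/ΔG = 1,660.2/430 ≈ 3.8609.
Since k = 1/(1 − MPC), MPC = 1 − 1/k = 1 − ΔG/ΔY = 1 − 430/1,660.2 ≈ 0.741.
MPS = 1 − MPC = 0.259.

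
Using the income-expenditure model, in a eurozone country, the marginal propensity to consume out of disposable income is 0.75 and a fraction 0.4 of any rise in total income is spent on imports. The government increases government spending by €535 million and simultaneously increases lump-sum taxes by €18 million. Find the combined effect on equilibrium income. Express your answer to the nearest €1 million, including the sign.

+€802 million

Expenditure multiplier = 1/(1 − c + m) = 1/(1 − 0.75 + 0.4) = 1/0.65 ≈ 1.538.
ΔG contributes k·ΔG = (+€535 million) / 0.65 ≈ +€823.1 million.
ΔT of +€18 million changes first-round spending by −c·ΔT = −€13.5 million, contributing k·(−c·ΔT) = (−€13.5 million) / 0.65 ≈ −€20.8 million.
Net ΔY = k(ΔG − c·ΔT) = (+€521.5 million) / 0.65 ≈ +€802 million.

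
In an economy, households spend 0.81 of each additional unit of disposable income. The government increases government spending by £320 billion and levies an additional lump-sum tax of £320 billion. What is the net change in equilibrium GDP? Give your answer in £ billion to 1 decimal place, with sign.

+£320.0 billion

Expenditure multiplier = 1/(1 − MPC) = 1/(1 − 0.81) = 1/0.19 ≈ 5.263.
ΔG contributes k·ΔG = (+£320 billion) / 0.19 ≈ +£1,684.2 billion.
ΔT of +£320 billion changes first-round spending by −c·ΔT = −£259.2 billion, contributing k·(−c·ΔT) = (−£259.2 billion) / 0.19 ≈ −£1,364.2 billion.
With ΔG = ΔT and no other leakages, the balanced-budget multiplier is 1, so ΔY = ΔG = +£320 billion.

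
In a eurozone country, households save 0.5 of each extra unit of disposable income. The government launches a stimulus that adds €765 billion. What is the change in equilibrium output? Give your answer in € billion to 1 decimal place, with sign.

MPC = 1 − MPS = 1 − 0.5 = 0.5.
Government-spending multiplier = 1/(1 − MPC) = 1/(1 − 0.5) = 1/0.5 = 2.
ΔY = k × ΔG = (+€765 billion) / 0.5 = +€1,530 billion.

+€1,530.0 billion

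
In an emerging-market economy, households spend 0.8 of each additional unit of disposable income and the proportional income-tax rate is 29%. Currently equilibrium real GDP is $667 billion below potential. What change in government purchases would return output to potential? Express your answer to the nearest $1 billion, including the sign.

+$288 billion

Spending multiplier = 1/(1 − c(1−t)) = 1/(1 − 0.8×0.71) = 1/0.432 ≈ 2.315.
Need ΔY = +$667 billion, so ΔG = ΔY/k = (+$667 billion) × 0.432 ≈ +$288 billion.
The government should increase government purchases by $288 billion.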